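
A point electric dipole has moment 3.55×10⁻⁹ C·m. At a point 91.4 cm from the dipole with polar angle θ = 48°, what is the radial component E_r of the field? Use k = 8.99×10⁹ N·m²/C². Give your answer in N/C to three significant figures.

For a dipole, E_r = (2kp cosθ)/r³.
kp/r³ = (8.99×10⁹)(3.55×10⁻⁹)/(0.914)³ = 41.80 N/C.
E_r = 2·41.80·cos48° = 55.94 N/C.

E_r ≈ 55.9 N/C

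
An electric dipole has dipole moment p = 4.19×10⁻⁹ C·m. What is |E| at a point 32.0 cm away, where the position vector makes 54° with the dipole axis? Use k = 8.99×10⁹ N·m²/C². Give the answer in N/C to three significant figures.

At angle θ the dipole field magnitude is E = (kp/r³)·√(1 + 3cos²θ).
kp/r³ = (8.99×10⁹)(4.19×10⁻⁹) / (0.320)³ = 1150 N/C.
√(1 + 3cos²54°) = √(1 + 3·0.3455) = √2.0365 ≈ 1.4271.
E ≈ 1150 × 1.427 = 1640 N/C.

E ≈ 1640 N/C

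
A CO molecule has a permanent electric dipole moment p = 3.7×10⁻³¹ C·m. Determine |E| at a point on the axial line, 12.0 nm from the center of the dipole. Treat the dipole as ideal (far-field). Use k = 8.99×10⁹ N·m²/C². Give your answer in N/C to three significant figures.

E ≈ 3850 N/C

On the dipole axis E = 2kp/r³.
E = 2·(8.99×10⁹)(3.70×10⁻³¹) / (1.20×10⁻⁸)³ = 3850 N/C.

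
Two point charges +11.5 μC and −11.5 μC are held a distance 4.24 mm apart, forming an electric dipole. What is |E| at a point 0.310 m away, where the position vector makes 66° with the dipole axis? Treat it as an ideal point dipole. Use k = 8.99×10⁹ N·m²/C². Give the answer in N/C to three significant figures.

Dipole moment p = qd = (1.15×10⁻⁵ C)(0.00424 m) = 4.876×10⁻⁸ C·m.
At angle θ the dipole field magnitude is E = (kp/r³)·√(1 + 3cos²θ).
kp/r³ = (8.99×10⁹)(4.876×10⁻⁸) / (0.310)³ = 1.471×10⁴ N/C.
√(1 + 3cos²66°) = √(1 + 3·0.1654) = √1.4963 ≈ 1.2232.
E ≈ 1.471×10⁴ × 1.223 = 1.800×10⁴ N/C.

E ≈ 1.80×10⁴ N/C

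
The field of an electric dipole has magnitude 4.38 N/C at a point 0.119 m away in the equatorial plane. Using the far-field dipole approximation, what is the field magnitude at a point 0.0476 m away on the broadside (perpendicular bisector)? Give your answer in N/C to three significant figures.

Dipole fields scale as 1/r³ in the far field; the geometry is the same at both points.
E₂ = E₁ · (r₁/r₂)³ = 4.38 · (0.119/0.0476)³.
(r₁/r₂)³ = (2.5)³ = 15.62.
E₂ ≈ 68.44 N/C.

E ≈ 68.4 N/C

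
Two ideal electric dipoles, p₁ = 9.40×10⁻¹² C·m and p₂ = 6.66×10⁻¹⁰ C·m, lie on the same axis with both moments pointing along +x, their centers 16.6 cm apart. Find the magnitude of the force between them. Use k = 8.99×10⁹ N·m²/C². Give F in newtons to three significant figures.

On-axis field of dipole 1 at distance r: E = 2kp₁/r³. Force on dipole 2 is F = p₂·dE/dr (gradient along axis).
dE/dr = −6kp₁/r⁴, so |F| = 6kp₁p₂/r⁴ (attractive for aligned moments).
F = 6(8.99×10⁹)(9.40×10⁻¹²)(6.66×10⁻¹⁰)/(0.166)⁴ = 4.447×10⁻⁷ N.

F ≈ 4.45×10⁻⁷ N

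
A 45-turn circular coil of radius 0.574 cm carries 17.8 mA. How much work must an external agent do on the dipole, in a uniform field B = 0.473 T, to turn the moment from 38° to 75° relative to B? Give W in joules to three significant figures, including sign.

m = NIA = NIπa² = 45·(0.0178)·π·(0.00574)² = 8.291×10⁻⁵ A·m².
W_ext = ΔU = −mB cosθ₂ + mB cosθ₁ = mB(cosθ₁ − cosθ₂).
W = (8.291×10⁻⁵)(0.473)·(cos38° − cos75°) = (3.922×10⁻⁵)·(+0.5292) = 2.075×10⁻⁵ J.

W ≈ 2.08×10⁻⁵ J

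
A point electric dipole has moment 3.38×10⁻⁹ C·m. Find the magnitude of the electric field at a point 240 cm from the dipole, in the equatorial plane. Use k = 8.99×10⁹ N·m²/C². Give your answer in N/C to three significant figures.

On the perpendicular bisector E = kp/r³ (half the axial value at the same distance).
E = (8.99×10⁹)(3.38×10⁻⁹) / (2.40)³ = 2.198 N/C.

E ≈ 2.20 N/C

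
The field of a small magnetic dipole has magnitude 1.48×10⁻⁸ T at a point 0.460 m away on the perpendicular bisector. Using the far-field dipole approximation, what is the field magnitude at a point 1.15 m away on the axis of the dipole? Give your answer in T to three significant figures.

B ≈ 1.89×10⁻⁹ T

Dipole fields scale as 1/r³ in the far field.
The axial field is twice the equatorial field at the same r, so the geometry factor is 2/1.
B₂ = B₁ · (2/1) · (r₁/r₂)³ = 1.48×10⁻⁸ · 2 · (0.460/1.15)³.
(r₁/r₂)³ = (0.4)³ = 0.064.
B₂ ≈ 1.894×10⁻⁹ T.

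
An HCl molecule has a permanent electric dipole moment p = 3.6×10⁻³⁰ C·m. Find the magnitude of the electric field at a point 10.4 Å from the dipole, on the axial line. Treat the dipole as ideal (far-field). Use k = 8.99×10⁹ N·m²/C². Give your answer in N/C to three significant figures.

On the dipole axis E = 2kp/r³.
E = 2·(8.99×10⁹)(3.60×10⁻³⁰) / (1.04×10⁻⁹)³ = 5.754×10⁷ N/C.

E ≈ 5.75×10⁷ N/C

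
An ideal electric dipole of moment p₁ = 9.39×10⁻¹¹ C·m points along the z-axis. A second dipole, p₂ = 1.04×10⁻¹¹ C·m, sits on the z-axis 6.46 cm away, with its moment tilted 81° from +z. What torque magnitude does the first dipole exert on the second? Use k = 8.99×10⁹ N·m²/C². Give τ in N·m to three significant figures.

The second dipole sits on the axis of the first, so the field there is axial: E₁ = 2kp₁/r³ along +z.
E₁ = 2(8.99×10⁹)(9.39×10⁻¹¹)/(0.0646)³ = 6263 N/C.
Torque on the second dipole: τ = p₂ E₁ sinθ.
τ = (1.04×10⁻¹¹)(6263)·sin81° = 6.433×10⁻⁸ N·m.

τ ≈ 6.43×10⁻⁸ N·m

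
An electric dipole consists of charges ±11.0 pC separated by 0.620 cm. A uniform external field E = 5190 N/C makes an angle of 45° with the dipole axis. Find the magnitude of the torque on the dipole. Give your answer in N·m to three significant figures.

Dipole moment p = qd = (1.10×10⁻¹¹ C)(0.00620 m) = 6.82×10⁻¹⁴ C·m.
Torque on an electric dipole: τ = pE sinθ.
τ = (6.82×10⁻¹⁴)(5190)·sin45° = 2.503×10⁻¹⁰ N·m.

τ ≈ 2.50×10⁻¹⁰ N·m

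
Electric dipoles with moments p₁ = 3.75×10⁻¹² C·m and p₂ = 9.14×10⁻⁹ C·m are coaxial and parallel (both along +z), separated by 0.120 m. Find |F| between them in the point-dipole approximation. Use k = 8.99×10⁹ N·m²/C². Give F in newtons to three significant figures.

F ≈ 8.92×10⁻⁶ N

On-axis field of dipole 1 at distance r: E = 2kp₁/r³. Force on dipole 2 is F = p₂·dE/dr (gradient along axis).
dE/dr = −6kp₁/r⁴, so |F| = 6kp₁p₂/r⁴ (attractive for aligned moments).
F = 6(8.99×10⁹)(3.75×10⁻¹²)(9.14×10⁻⁹)/(0.120)⁴ = 8.916×10⁻⁶ N.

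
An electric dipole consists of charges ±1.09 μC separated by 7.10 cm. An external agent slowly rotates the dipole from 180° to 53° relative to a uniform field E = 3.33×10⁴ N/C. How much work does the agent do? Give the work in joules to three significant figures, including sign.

Dipole moment p = qd = (1.09×10⁻⁶ C)(0.0710 m) = 7.739×10⁻⁸ C·m.
W_ext = ΔU = U(θ₂) − U(θ₁) = −pE cosθ₂ − (−pE cosθ₁) = pE(cosθ₁ − cosθ₂).
W = (7.739×10⁻⁸)(3.33×10⁴)·(cos180° − cos53°) = (0.002577)·(-1.6018) = -0.004128 J.

W ≈ -0.00413 J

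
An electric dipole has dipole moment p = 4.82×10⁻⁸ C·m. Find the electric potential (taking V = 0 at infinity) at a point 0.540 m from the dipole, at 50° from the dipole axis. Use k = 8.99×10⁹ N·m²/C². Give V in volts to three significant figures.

V ≈ 955 V

The dipole potential is V = kp cosθ / r².
V = (8.99×10⁹)(4.82×10⁻⁸)·cos50° / (0.540)² = 955.2 V.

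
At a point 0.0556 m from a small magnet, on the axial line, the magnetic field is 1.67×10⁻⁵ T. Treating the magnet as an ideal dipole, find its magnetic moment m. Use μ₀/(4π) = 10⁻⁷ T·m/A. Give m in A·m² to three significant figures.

m ≈ 0.0144 A·m²

On axis B = (μ₀/4π)·2m/r³, so m = Br³·4π/(μ₀·2).
m = (1.67×10⁻⁵)·(0.0556)³ / (2·10⁻⁷) = 0.01435 A·m².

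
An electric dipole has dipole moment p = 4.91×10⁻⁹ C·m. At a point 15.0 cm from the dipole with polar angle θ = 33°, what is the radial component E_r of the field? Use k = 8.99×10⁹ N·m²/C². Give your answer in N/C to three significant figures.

E_r ≈ 2.19×10⁴ N/C

For a dipole, E_r = (2kp cosθ)/r³.
kp/r³ = (8.99×10⁹)(4.91×10⁻⁹)/(0.150)³ = 1.308×10⁴ N/C.
E_r = 2·1.308×10⁴·cos33° = 2.194×10⁴ N/C.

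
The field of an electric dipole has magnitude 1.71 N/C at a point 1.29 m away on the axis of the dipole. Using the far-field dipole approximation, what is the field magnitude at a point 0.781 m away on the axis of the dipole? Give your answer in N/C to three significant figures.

Dipole fields scale as 1/r³ in the far field; the geometry is the same at both points.
E₂ = E₁ · (r₁/r₂)³ = 1.71 · (1.29/0.781)³.
(r₁/r₂)³ = (1.652)³ = 4.506.
E₂ ≈ 7.706 N/C.

E ≈ 7.71 N/C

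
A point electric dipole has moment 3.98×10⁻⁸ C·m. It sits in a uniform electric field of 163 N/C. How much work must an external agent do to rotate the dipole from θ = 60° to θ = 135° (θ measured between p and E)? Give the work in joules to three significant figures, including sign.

W_ext = ΔU = U(θ₂) − U(θ₁) = −pE cosθ₂ − (−pE cosθ₁) = pE(cosθ₁ − cosθ₂).
W = (3.98×10⁻⁸)(163)·(cos60° − cos135°) = (6.487×10⁻⁶)·(+1.2071) = 7.831×10⁻⁶ J.

W ≈ 7.83×10⁻⁶ J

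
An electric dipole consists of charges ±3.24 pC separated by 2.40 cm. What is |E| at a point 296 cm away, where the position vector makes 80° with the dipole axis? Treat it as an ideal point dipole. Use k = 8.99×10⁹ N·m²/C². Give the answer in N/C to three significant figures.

Dipole moment p = qd = (3.24×10⁻¹² C)(0.0240 m) = 7.776×10⁻¹⁴ C·m.
At angle θ the dipole field magnitude is E = (kp/r³)·√(1 + 3cos²θ).
kp/r³ = (8.99×10⁹)(7.776×10⁻¹⁴) / (2.96)³ = 2.696×10⁻⁵ N/C.
√(1 + 3cos²80°) = √(1 + 3·0.0302) = √1.0905 ≈ 1.0443.
E ≈ 2.696×10⁻⁵ × 1.044 = 2.815×10⁻⁵ N/C.

E ≈ 2.81×10⁻⁵ N/C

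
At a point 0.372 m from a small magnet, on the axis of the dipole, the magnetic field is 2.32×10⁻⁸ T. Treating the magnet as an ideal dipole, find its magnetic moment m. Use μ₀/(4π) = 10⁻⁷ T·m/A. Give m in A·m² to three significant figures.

m ≈ 0.00597 A·m²

On axis B = (μ₀/4π)·2m/r³, so m = Br³·4π/(μ₀·2).
m = (2.32×10⁻⁸)·(0.372)³ / (2·10⁻⁷) = 0.005972 A·m².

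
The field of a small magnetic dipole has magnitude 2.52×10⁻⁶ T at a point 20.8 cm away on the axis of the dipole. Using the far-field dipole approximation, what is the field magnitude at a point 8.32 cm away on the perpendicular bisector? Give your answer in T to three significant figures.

B ≈ 1.97×10⁻⁵ T

Dipole fields scale as 1/r³ in the far field.
The axial field is twice the equatorial field at the same r, so the geometry factor is 1/2.
B₂ = B₁ · (1/2) · (r₁/r₂)³ = 2.52×10⁻⁶ · 0.5 · (20.8/8.32)³.
(r₁/r₂)³ = (2.5)³ = 15.62.
B₂ ≈ 1.969×10⁻⁵ T.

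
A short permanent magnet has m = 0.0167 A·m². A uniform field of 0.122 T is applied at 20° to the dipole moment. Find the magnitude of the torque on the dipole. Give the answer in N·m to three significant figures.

Torque on a magnetic dipole: τ = mB sinθ.
τ = (0.0167)(0.122)·sin20° = 6.968×10⁻⁴ N·m.

τ ≈ 6.97×10⁻⁴ N·m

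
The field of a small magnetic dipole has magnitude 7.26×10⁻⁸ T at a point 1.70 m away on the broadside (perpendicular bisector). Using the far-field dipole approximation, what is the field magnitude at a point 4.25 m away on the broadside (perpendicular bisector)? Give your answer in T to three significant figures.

Dipole fields scale as 1/r³ in the far field; the geometry is the same at both points.
B₂ = B₁ · (r₁/r₂)³ = 7.26×10⁻⁸ · (1.70/4.25)³.
(r₁/r₂)³ = (0.4)³ = 0.064.
B₂ ≈ 4.646×10⁻⁹ T.

B ≈ 4.65×10⁻⁹ T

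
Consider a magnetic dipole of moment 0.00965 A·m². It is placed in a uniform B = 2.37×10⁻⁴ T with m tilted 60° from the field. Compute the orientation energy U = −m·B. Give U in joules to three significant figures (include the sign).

U = −m·B = −mB cosθ.
U = −(0.00965)(2.37×10⁻⁴)·cos60° = -1.144×10⁻⁶ J.

U ≈ -1.14×10⁻⁶ J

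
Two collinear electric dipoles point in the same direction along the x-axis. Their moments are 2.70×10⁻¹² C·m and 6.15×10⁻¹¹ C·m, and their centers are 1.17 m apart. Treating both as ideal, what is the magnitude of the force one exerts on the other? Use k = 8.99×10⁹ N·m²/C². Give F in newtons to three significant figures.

On-axis field of dipole 1 at distance r: E = 2kp₁/r³. Force on dipole 2 is F = p₂·dE/dr (gradient along axis).
dE/dr = −6kp₁/r⁴, so |F| = 6kp₁p₂/r⁴ (attractive for aligned moments).
F = 6(8.99×10⁹)(2.70×10⁻¹²)(6.15×10⁻¹¹)/(1.17)⁴ = 4.780×10⁻¹² N.

F ≈ 4.78×10⁻¹² N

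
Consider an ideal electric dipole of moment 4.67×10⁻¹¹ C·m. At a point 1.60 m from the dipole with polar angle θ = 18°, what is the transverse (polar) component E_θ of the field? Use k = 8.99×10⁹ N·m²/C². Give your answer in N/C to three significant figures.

E_θ ≈ 0.0317 N/C

For a dipole, E_θ = (kp sinθ)/r³.
kp/r³ = (8.99×10⁹)(4.67×10⁻¹¹)/(1.60)³ = 0.1025 N/C.
E_θ = 0.1025·sin18° = 0.03167 N/C.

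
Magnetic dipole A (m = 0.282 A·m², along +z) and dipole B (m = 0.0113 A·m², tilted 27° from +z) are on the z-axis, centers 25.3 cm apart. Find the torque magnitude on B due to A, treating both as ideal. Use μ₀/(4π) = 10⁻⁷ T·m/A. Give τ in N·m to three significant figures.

τ ≈ 1.79×10⁻⁸ N·m

Dipole B is on the axis of dipole A, so B₁ there is axial: B₁ = (μ₀/4π)·2m₁/r³ along +z.
B₁ = 2(10⁻⁷)(0.282)/(0.253)³ = 3.483×10⁻⁶ T.
τ = m₂ B₁ sinθ.
τ = (0.0113)(3.483×10⁻⁶)·sin27° = 1.787×10⁻⁸ N·m.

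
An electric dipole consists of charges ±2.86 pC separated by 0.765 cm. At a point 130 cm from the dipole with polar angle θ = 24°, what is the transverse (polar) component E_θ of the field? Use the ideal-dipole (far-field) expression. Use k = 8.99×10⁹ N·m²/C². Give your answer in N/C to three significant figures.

E_θ ≈ 3.64×10⁻⁵ N/C

Dipole moment p = qd = (2.86×10⁻¹² C)(0.00765 m) = 2.188×10⁻¹⁴ C·m.
For a dipole, E_θ = (kp sinθ)/r³.
kp/r³ = (8.99×10⁹)(2.188×10⁻¹⁴)/(1.30)³ = 8.953×10⁻⁵ N/C.
E_θ = 8.953×10⁻⁵·sin24° = 3.642×10⁻⁵ N/C.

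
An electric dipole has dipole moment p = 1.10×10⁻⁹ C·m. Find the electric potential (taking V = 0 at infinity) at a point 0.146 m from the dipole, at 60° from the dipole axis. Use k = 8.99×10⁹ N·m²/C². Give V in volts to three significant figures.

V ≈ 232 V

The dipole potential is V = kp cosθ / r².
V = (8.99×10⁹)(1.10×10⁻⁹)·cos60° / (0.146)² = 232.0 V.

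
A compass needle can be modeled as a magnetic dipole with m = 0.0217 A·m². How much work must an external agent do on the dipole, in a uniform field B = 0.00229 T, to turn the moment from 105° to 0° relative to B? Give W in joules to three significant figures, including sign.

W_ext = ΔU = −mB cosθ₂ + mB cosθ₁ = mB(cosθ₁ − cosθ₂).
W = (0.0217)(0.00229)·(cos105° − cos0°) = (4.969×10⁻⁵)·(-1.2588) = -6.255×10⁻⁵ J.

W ≈ -6.26×10⁻⁵ J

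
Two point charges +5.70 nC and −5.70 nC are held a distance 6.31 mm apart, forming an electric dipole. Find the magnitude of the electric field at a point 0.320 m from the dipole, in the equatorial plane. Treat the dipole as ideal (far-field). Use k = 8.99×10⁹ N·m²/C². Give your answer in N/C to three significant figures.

E ≈ 9.87 N/C

Dipole moment p = qd = (5.70×10⁻⁹ C)(0.00631 m) = 3.597×10⁻¹¹ C·m.
On the perpendicular bisector E = kp/r³ (half the axial value at the same distance).
E = (8.99×10⁹)(3.597×10⁻¹¹) / (0.320)³ = 9.868 N/C.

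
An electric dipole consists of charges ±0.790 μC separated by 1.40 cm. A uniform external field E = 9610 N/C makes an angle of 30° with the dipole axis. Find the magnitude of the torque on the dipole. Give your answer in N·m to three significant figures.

τ ≈ 5.31×10⁻⁵ N·m

Dipole moment p = qd = (7.90×10⁻⁷ C)(0.0140 m) = 1.106×10⁻⁸ C·m.
Torque on an electric dipole: τ = pE sinθ.
τ = (1.106×10⁻⁸)(9610)·sin30° = 5.314×10⁻⁵ N·m.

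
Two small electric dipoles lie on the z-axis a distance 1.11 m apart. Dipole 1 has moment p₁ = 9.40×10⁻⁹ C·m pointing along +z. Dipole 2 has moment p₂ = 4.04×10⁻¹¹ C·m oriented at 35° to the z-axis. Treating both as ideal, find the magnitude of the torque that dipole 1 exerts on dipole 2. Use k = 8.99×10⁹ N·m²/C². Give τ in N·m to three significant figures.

τ ≈ 2.86×10⁻⁹ N·m

The second dipole sits on the axis of the first, so the field there is axial: E₁ = 2kp₁/r³ along +z.
E₁ = 2(8.99×10⁹)(9.40×10⁻⁹)/(1.11)³ = 123.6 N/C.
Torque on the second dipole: τ = p₂ E₁ sinθ.
τ = (4.04×10⁻¹¹)(123.6)·sin35° = 2.864×10⁻⁹ N·m.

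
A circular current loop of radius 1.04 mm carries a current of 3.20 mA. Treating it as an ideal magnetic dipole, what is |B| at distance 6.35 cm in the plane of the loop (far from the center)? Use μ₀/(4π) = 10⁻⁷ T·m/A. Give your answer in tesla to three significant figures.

B ≈ 4.25×10⁻¹² T

Magnetic moment m = IA = Iπa² = (0.00320)·π·(0.00104)² = 1.087×10⁻⁸ A·m².
In the equatorial plane B = (μ₀/4π)·m/r³ (half the axial value).
B = (10⁻⁷)·(1.087×10⁻⁸) / (0.0635)³ = 4.245×10⁻¹² T.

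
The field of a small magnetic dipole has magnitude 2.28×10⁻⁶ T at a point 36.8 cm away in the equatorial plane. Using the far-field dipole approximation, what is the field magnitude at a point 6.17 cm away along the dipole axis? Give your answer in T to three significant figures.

Dipole fields scale as 1/r³ in the far field.
The axial field is twice the equatorial field at the same r, so the geometry factor is 2/1.
B₂ = B₁ · (2/1) · (r₁/r₂)³ = 2.28×10⁻⁶ · 2 · (36.8/6.17)³.
(r₁/r₂)³ = (5.964)³ = 212.2.
B₂ ≈ 9.675×10⁻⁴ T.

B ≈ 9.68×10⁻⁴ T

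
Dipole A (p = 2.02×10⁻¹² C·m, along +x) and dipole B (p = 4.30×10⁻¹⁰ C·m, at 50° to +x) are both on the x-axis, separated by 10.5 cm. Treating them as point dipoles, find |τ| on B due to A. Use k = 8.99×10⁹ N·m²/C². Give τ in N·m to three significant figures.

The second dipole sits on the axis of the first, so the field there is axial: E₁ = 2kp₁/r³ along +x.
E₁ = 2(8.99×10⁹)(2.02×10⁻¹²)/(0.105)³ = 31.37 N/C.
Torque on the second dipole: τ = p₂ E₁ sinθ.
τ = (4.30×10⁻¹⁰)(31.37)·sin50° = 1.033×10⁻⁸ N·m.

τ ≈ 1.03×10⁻⁸ N·m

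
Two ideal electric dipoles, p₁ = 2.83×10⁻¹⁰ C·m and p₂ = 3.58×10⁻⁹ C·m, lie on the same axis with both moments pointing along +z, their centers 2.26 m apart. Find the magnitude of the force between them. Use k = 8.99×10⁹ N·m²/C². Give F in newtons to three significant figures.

F ≈ 2.09×10⁻⁹ N

On-axis field of dipole 1 at distance r: E = 2kp₁/r³. Force on dipole 2 is F = p₂·dE/dr (gradient along axis).
dE/dr = −6kp₁/r⁴, so |F| = 6kp₁p₂/r⁴ (attractive for aligned moments).
F = 6(8.99×10⁹)(2.83×10⁻¹⁰)(3.58×10⁻⁹)/(2.26)⁴ = 2.095×10⁻⁹ N.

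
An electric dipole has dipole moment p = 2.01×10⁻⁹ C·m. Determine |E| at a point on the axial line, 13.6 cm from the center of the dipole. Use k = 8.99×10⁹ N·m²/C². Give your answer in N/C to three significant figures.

E ≈ 1.44×10⁴ N/C

On the dipole axis E = 2kp/r³.
E = 2·(8.99×10⁹)(2.01×10⁻⁹) / (0.136)³ = 1.437×10⁴ N/C.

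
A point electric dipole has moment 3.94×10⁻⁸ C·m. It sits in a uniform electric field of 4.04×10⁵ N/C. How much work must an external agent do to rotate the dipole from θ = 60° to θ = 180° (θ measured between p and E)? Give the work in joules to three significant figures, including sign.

W ≈ 0.0239 J

W_ext = ΔU = U(θ₂) − U(θ₁) = −pE cosθ₂ − (−pE cosθ₁) = pE(cosθ₁ − cosθ₂).
W = (3.94×10⁻⁸)(4.04×10⁵)·(cos60° − cos180°) = (0.01592)·(+1.5000) = 0.02388 J.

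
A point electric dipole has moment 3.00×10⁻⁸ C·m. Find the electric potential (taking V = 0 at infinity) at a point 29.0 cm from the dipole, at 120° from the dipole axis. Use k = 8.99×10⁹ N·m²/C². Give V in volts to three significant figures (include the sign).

The dipole potential is V = kp cosθ / r².
V = (8.99×10⁹)(3.00×10⁻⁸)·cos120° / (0.290)² = -1603 V.

V ≈ -1600 V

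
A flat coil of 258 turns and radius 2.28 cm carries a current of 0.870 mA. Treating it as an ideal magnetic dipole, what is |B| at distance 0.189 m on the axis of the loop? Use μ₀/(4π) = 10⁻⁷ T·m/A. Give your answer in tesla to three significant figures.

m = NIA = NIπa² = 258·(8.70×10⁻⁴)·π·(0.0228)² = 3.666×10⁻⁴ A·m².
On axis B = (μ₀/4π)·2m/r³.
B = 2·(10⁻⁷)·(3.666×10⁻⁴) / (0.189)³ = 1.086×10⁻⁸ T.

B ≈ 1.09×10⁻⁸ T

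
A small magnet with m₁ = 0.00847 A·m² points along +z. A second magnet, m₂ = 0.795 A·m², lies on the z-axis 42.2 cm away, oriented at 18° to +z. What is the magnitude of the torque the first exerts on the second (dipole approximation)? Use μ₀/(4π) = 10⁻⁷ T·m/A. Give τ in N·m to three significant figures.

Dipole B is on the axis of dipole A, so B₁ there is axial: B₁ = (μ₀/4π)·2m₁/r³ along +z.
B₁ = 2(10⁻⁷)(0.00847)/(0.422)³ = 2.254×10⁻⁸ T.
τ = m₂ B₁ sinθ.
τ = (0.795)(2.254×10⁻⁸)·sin18° = 5.538×10⁻⁹ N·m.

τ ≈ 5.54×10⁻⁹ N·m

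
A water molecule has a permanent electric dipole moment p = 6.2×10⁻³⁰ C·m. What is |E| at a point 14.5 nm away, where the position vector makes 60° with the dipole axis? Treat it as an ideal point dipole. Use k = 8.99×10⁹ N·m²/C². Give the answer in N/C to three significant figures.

E ≈ 2.42×10⁴ N/C

At angle θ the dipole field magnitude is E = (kp/r³)·√(1 + 3cos²θ).
kp/r³ = (8.99×10⁹)(6.20×10⁻³⁰) / (1.45×10⁻⁸)³ = 1.828×10⁴ N/C.
√(1 + 3cos²60°) = √(1 + 3·0.2500) = √1.7500 ≈ 1.3229.
E ≈ 1.828×10⁴ × 1.323 = 2.419×10⁴ N/C.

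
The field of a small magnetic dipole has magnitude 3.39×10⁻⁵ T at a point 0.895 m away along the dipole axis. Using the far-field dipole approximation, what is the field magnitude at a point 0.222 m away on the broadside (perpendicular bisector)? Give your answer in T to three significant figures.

Dipole fields scale as 1/r³ in the far field.
The axial field is twice the equatorial field at the same r, so the geometry factor is 1/2.
B₂ = B₁ · (1/2) · (r₁/r₂)³ = 3.39×10⁻⁵ · 0.5 · (0.895/0.222)³.
(r₁/r₂)³ = (4.032)³ = 65.53.
B₂ ≈ 0.001111 T.

B ≈ 0.00111 T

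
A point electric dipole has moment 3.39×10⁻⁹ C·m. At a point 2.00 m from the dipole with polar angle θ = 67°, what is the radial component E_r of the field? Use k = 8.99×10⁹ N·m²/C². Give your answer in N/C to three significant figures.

E_r ≈ 2.98 N/C

For a dipole, E_r = (2kp cosθ)/r³.
kp/r³ = (8.99×10⁹)(3.39×10⁻⁹)/(2.00)³ = 3.810 N/C.
E_r = 2·3.810·cos67° = 2.977 N/C.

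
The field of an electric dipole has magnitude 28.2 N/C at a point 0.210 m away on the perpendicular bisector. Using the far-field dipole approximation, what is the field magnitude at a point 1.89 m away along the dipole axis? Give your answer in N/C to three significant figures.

Dipole fields scale as 1/r³ in the far field.
The axial field is twice the equatorial field at the same r, so the geometry factor is 2/1.
E₂ = E₁ · (2/1) · (r₁/r₂)³ = 28.2 · 2 · (0.210/1.89)³.
(r₁/r₂)³ = (0.1111)³ = 0.001372.
E₂ ≈ 0.07737 N/C.

E ≈ 0.0774 N/C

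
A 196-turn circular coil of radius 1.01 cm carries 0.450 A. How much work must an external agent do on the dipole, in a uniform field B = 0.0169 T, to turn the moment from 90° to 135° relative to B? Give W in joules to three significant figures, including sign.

W ≈ 3.38×10⁻⁴ J

m = NIA = NIπa² = 196·(0.450)·π·(0.0101)² = 0.02827 A·m².
W_ext = ΔU = −mB cosθ₂ + mB cosθ₁ = mB(cosθ₁ − cosθ₂).
W = (0.02827)(0.0169)·(cos90° − cos135°) = (4.778×10⁻⁴)·(+0.7071) = 3.378×10⁻⁴ J.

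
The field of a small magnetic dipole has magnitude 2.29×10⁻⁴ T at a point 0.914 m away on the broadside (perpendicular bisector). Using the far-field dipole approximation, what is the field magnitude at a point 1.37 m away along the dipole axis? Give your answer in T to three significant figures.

B ≈ 1.36×10⁻⁴ T

Dipole fields scale as 1/r³ in the far field.
The axial field is twice the equatorial field at the same r, so the geometry factor is 2/1.
B₂ = B₁ · (2/1) · (r₁/r₂)³ = 2.29×10⁻⁴ · 2 · (0.914/1.37)³.
(r₁/r₂)³ = (0.6672)³ = 0.2969.
B₂ ≈ 1.360×10⁻⁴ T.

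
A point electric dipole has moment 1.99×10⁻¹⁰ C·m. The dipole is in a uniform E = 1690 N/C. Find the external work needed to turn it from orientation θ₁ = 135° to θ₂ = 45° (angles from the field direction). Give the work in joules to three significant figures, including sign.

W ≈ -4.76×10⁻⁷ J

W_ext = ΔU = U(θ₂) − U(θ₁) = −pE cosθ₂ − (−pE cosθ₁) = pE(cosθ₁ − cosθ₂).
W = (1.99×10⁻¹⁰)(1690)·(cos135° − cos45°) = (3.363×10⁻⁷)·(-1.4142) = -4.756×10⁻⁷ J.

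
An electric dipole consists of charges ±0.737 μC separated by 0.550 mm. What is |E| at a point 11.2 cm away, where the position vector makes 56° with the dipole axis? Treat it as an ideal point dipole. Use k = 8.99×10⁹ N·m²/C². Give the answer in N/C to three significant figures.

E ≈ 3610 N/C

Dipole moment p = qd = (7.37×10⁻⁷ C)(5.50×10⁻⁴ m) = 4.054×10⁻¹⁰ C·m.
At angle θ the dipole field magnitude is E = (kp/r³)·√(1 + 3cos²θ).
kp/r³ = (8.99×10⁹)(4.054×10⁻¹⁰) / (0.112)³ = 2594 N/C.
√(1 + 3cos²56°) = √(1 + 3·0.3127) = √1.9381 ≈ 1.3922.
E ≈ 2594 × 1.392 = 3611 N/C.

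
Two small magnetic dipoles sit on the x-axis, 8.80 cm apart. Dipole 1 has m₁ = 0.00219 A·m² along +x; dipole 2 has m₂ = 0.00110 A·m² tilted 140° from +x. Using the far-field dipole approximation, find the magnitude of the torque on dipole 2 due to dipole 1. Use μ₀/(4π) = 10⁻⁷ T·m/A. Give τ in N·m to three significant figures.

Dipole B is on the axis of dipole A, so B₁ there is axial: B₁ = (μ₀/4π)·2m₁/r³ along +x.
B₁ = 2(10⁻⁷)(0.00219)/(0.0880)³ = 6.427×10⁻⁷ T.
τ = m₂ B₁ sinθ.
τ = (0.00110)(6.427×10⁻⁷)·sin140° = 4.545×10⁻¹⁰ N·m.

τ ≈ 4.54×10⁻¹⁰ N·m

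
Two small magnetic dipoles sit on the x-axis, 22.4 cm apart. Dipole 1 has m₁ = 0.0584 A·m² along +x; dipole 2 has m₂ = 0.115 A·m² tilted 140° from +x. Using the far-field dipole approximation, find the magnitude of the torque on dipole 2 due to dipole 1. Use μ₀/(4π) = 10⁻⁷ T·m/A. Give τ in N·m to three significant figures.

τ ≈ 7.68×10⁻⁸ N·m

Dipole B is on the axis of dipole A, so B₁ there is axial: B₁ = (μ₀/4π)·2m₁/r³ along +x.
B₁ = 2(10⁻⁷)(0.0584)/(0.224)³ = 1.039×10⁻⁶ T.
τ = m₂ B₁ sinθ.
τ = (0.115)(1.039×10⁻⁶)·sin140° = 7.682×10⁻⁸ N·m.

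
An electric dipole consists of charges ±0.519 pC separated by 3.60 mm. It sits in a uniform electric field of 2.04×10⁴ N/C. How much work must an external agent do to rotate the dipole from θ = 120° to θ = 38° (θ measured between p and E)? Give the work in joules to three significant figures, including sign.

Dipole moment p = qd = (5.19×10⁻¹³ C)(0.00360 m) = 1.868×10⁻¹⁵ C·m.
W_ext = ΔU = U(θ₂) − U(θ₁) = −pE cosθ₂ − (−pE cosθ₁) = pE(cosθ₁ − cosθ₂).
W = (1.868×10⁻¹⁵)(2.04×10⁴)·(cos120° − cos38°) = (3.811×10⁻¹¹)·(-1.2880) = -4.908×10⁻¹¹ J.

W ≈ -4.91×10⁻¹¹ J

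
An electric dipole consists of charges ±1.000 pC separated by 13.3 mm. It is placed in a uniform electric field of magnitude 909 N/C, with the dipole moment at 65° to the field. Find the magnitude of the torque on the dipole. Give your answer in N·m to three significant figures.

Dipole moment p = qd = (1.00×10⁻¹² C)(0.0133 m) = 1.33×10⁻¹⁴ C·m.
Torque on an electric dipole: τ = pE sinθ.
τ = (1.33×10⁻¹⁴)(909)·sin65° = 1.096×10⁻¹¹ N·m.

τ ≈ 1.10×10⁻¹¹ N·m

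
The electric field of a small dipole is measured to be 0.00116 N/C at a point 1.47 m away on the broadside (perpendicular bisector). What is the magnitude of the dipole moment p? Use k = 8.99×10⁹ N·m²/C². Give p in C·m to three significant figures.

p ≈ 4.10×10⁻¹³ C·m

In the equatorial plane E = kp/r³, so p = Er³/(k).
p = (0.00116)·(1.47)³ / (8.99×10⁹) = 4.099×10⁻¹³ C·m.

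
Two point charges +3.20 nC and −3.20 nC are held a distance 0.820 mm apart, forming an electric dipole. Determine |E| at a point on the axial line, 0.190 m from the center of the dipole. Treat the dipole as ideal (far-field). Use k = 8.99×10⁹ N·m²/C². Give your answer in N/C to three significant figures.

E ≈ 6.88 N/C

Dipole moment p = qd = (3.20×10⁻⁹ C)(8.20×10⁻⁴ m) = 2.624×10⁻¹² C·m.
On the dipole axis E = 2kp/r³.
E = 2·(8.99×10⁹)(2.624×10⁻¹²) / (0.190)³ = 6.878 N/C.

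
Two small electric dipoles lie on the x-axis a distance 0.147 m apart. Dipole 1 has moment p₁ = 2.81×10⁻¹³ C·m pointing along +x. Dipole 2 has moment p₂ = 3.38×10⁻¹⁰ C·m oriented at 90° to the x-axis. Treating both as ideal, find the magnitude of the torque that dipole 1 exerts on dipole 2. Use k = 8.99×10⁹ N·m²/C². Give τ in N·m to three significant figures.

τ ≈ 5.38×10⁻¹⁰ N·m

The second dipole sits on the axis of the first, so the field there is axial: E₁ = 2kp₁/r³ along +x.
E₁ = 2(8.99×10⁹)(2.81×10⁻¹³)/(0.147)³ = 1.591 N/C.
Torque on the second dipole: τ = p₂ E₁ sinθ.
τ = (3.38×10⁻¹⁰)(1.591)·sin90° = 5.376×10⁻¹⁰ N·m.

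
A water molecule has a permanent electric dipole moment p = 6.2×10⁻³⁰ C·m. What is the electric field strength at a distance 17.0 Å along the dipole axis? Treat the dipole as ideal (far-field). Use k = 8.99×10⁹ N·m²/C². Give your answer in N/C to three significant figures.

On the dipole axis E = 2kp/r³.
E = 2·(8.99×10⁹)(6.20×10⁻³⁰) / (1.70×10⁻⁹)³ = 2.269×10⁷ N/C.

E ≈ 2.27×10⁷ N/C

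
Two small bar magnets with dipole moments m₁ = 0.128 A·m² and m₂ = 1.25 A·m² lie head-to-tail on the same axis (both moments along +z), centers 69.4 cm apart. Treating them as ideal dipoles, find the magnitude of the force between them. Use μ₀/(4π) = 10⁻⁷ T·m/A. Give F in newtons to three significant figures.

On-axis B of dipole 1: B = (μ₀/4π)·2m₁/r³. Force on dipole 2: F = m₂·dB/dr.
dB/dr = −(μ₀/4π)·6m₁/r⁴, so |F| = (μ₀/4π)·6m₁m₂/r⁴.
F = 6(10⁻⁷)(0.128)(1.25)/(0.694)⁴ = 4.138×10⁻⁷ N.

F ≈ 4.14×10⁻⁷ N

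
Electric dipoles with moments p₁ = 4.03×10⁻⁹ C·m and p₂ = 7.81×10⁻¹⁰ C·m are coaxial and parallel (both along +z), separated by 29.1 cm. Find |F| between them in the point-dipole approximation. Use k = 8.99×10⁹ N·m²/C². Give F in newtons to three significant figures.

F ≈ 2.37×10⁻⁵ N

On-axis field of dipole 1 at distance r: E = 2kp₁/r³. Force on dipole 2 is F = p₂·dE/dr (gradient along axis).
dE/dr = −6kp₁/r⁴, so |F| = 6kp₁p₂/r⁴ (attractive for aligned moments).
F = 6(8.99×10⁹)(4.03×10⁻⁹)(7.81×10⁻¹⁰)/(0.291)⁴ = 2.368×10⁻⁵ N.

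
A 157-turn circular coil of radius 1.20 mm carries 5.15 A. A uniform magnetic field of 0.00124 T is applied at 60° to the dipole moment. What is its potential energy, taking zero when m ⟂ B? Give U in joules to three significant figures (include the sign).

m = NIA = NIπa² = 157·(5.15)·π·(0.00120)² = 0.003658 A·m².
U = −m·B = −mB cosθ.
U = −(0.003658)(0.00124)·cos60° = -2.268×10⁻⁶ J.

U ≈ -2.27×10⁻⁶ J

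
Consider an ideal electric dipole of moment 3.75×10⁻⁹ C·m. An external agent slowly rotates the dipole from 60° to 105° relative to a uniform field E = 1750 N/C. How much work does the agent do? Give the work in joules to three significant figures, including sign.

W_ext = ΔU = U(θ₂) − U(θ₁) = −pE cosθ₂ − (−pE cosθ₁) = pE(cosθ₁ − cosθ₂).
W = (3.75×10⁻⁹)(1750)·(cos60° − cos105°) = (6.562×10⁻⁶)·(+0.7588) = 4.980×10⁻⁶ J.

W ≈ 4.98×10⁻⁶ J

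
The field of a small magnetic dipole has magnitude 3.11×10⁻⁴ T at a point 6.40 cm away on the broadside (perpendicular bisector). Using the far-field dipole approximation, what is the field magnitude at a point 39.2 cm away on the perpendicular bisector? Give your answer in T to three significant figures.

B ≈ 1.35×10⁻⁶ T

Dipole fields scale as 1/r³ in the far field; the geometry is the same at both points.
B₂ = B₁ · (r₁/r₂)³ = 3.11×10⁻⁴ · (6.40/39.2)³.
(r₁/r₂)³ = (0.1633)³ = 0.004352.
B₂ ≈ 1.353×10⁻⁶ T.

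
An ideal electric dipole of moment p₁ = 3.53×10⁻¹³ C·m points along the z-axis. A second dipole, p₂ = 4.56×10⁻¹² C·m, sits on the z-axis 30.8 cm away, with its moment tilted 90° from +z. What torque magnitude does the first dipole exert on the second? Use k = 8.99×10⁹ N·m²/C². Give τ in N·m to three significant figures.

τ ≈ 9.91×10⁻¹³ N·m

The second dipole sits on the axis of the first, so the field there is axial: E₁ = 2kp₁/r³ along +z.
E₁ = 2(8.99×10⁹)(3.53×10⁻¹³)/(0.308)³ = 0.2172 N/C.
Torque on the second dipole: τ = p₂ E₁ sinθ.
τ = (4.56×10⁻¹²)(0.2172)·sin90° = 9.906×10⁻¹³ N·m.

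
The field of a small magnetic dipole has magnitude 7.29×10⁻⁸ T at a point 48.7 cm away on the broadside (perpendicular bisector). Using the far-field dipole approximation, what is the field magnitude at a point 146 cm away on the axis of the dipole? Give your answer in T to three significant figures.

Dipole fields scale as 1/r³ in the far field.
The axial field is twice the equatorial field at the same r, so the geometry factor is 2/1.
B₂ = B₁ · (2/1) · (r₁/r₂)³ = 7.29×10⁻⁸ · 2 · (48.7/146)³.
(r₁/r₂)³ = (0.3336)³ = 0.03711.
B₂ ≈ 5.411×10⁻⁹ T.

B ≈ 5.41×10⁻⁹ T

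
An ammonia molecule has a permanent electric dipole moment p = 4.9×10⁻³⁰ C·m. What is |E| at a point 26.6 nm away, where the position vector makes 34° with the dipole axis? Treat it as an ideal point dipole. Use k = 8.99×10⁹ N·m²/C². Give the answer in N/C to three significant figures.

At angle θ the dipole field magnitude is E = (kp/r³)·√(1 + 3cos²θ).
kp/r³ = (8.99×10⁹)(4.90×10⁻³⁰) / (2.66×10⁻⁸)³ = 2341 N/C.
√(1 + 3cos²34°) = √(1 + 3·0.6873) = √3.0619 ≈ 1.7498.
E ≈ 2341 × 1.750 = 4096 N/C.

E ≈ 4100 N/C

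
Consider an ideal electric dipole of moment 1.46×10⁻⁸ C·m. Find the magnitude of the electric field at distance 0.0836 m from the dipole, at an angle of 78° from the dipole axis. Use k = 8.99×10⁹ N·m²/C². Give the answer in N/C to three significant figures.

E ≈ 2.39×10⁵ N/C

At angle θ the dipole field magnitude is E = (kp/r³)·√(1 + 3cos²θ).
kp/r³ = (8.99×10⁹)(1.46×10⁻⁸) / (0.0836)³ = 2.246×10⁵ N/C.
√(1 + 3cos²78°) = √(1 + 3·0.0432) = √1.1297 ≈ 1.0629.
E ≈ 2.246×10⁵ × 1.063 = 2.388×10⁵ N/C.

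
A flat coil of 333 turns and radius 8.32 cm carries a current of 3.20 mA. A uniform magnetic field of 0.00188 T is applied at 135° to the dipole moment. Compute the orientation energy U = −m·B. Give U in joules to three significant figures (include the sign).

m = NIA = NIπa² = 333·(0.00320)·π·(0.0832)² = 0.02317 A·m².
U = −m·B = −mB cosθ.
U = −(0.02317)(0.00188)·cos135° = 3.080×10⁻⁵ J.

U ≈ 3.08×10⁻⁵ J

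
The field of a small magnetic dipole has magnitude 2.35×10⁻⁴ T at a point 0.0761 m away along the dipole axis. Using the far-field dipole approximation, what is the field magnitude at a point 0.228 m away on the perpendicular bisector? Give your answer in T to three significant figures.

Dipole fields scale as 1/r³ in the far field.
The axial field is twice the equatorial field at the same r, so the geometry factor is 1/2.
B₂ = B₁ · (1/2) · (r₁/r₂)³ = 2.35×10⁻⁴ · 0.5 · (0.0761/0.228)³.
(r₁/r₂)³ = (0.3338)³ = 0.03718.
B₂ ≈ 4.369×10⁻⁶ T.

B ≈ 4.37×10⁻⁶ T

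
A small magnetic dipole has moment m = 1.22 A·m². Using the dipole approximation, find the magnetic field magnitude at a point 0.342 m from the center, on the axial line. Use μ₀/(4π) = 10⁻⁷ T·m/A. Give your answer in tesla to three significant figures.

On axis B = (μ₀/4π)·2m/r³.
B = 2·(10⁻⁷)·(1.22) / (0.342)³ = 6.100×10⁻⁶ T.

B ≈ 6.10×10⁻⁶ T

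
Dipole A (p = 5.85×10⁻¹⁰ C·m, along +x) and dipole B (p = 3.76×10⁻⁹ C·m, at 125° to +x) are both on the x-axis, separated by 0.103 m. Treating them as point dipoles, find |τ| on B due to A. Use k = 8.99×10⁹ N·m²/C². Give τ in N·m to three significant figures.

τ ≈ 2.96×10⁻⁵ N·m

The second dipole sits on the axis of the first, so the field there is axial: E₁ = 2kp₁/r³ along +x.
E₁ = 2(8.99×10⁹)(5.85×10⁻¹⁰)/(0.103)³ = 9626 N/C.
Torque on the second dipole: τ = p₂ E₁ sinθ.
τ = (3.76×10⁻⁹)(9626)·sin125° = 2.965×10⁻⁵ N·m.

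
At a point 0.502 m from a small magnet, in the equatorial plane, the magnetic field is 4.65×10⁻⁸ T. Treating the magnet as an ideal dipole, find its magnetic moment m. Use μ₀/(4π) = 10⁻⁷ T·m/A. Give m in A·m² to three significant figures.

In the equatorial plane B = (μ₀/4π)·m/r³, so m = Br³·4π/(μ₀).
m = (4.65×10⁻⁸)·(0.502)³ / (10⁻⁷) = 0.05883 A·m².

m ≈ 0.0588 A·m²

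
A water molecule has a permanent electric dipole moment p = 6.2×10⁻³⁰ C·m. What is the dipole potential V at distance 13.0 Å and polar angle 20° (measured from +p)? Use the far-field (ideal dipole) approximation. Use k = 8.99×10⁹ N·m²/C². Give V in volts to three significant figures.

V ≈ 0.0310 V

The dipole potential is V = kp cosθ / r².
V = (8.99×10⁹)(6.20×10⁻³⁰)·cos20° / (1.30×10⁻⁹)² = 0.03099 V.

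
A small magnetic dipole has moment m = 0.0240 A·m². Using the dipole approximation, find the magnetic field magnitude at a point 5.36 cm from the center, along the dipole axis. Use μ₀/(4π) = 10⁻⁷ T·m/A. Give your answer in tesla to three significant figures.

B ≈ 3.12×10⁻⁵ T

On axis B = (μ₀/4π)·2m/r³.
B = 2·(10⁻⁷)·(0.0240) / (0.0536)³ = 3.117×10⁻⁵ T.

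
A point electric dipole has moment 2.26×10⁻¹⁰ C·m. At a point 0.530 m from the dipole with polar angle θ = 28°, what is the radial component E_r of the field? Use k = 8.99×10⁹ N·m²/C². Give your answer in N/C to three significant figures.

E_r ≈ 24.1 N/C

For a dipole, E_r = (2kp cosθ)/r³.
kp/r³ = (8.99×10⁹)(2.26×10⁻¹⁰)/(0.530)³ = 13.65 N/C.
E_r = 2·13.65·cos28° = 24.10 N/C.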